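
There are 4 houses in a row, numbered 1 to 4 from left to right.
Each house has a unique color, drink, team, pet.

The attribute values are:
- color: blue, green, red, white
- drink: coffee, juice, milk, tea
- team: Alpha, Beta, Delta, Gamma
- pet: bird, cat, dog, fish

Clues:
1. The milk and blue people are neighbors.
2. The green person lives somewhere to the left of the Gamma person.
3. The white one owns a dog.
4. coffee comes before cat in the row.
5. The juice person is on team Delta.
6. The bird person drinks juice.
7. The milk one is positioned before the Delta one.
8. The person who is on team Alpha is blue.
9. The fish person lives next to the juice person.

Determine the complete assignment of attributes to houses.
Solution:

House | Color | Drink | Team | Pet
----------------------------------
  1   | white | milk | Beta | dog
  2   | blue | coffee | Alpha | fish
  3   | green | juice | Delta | bird
  4   | red | tea | Gamma | cat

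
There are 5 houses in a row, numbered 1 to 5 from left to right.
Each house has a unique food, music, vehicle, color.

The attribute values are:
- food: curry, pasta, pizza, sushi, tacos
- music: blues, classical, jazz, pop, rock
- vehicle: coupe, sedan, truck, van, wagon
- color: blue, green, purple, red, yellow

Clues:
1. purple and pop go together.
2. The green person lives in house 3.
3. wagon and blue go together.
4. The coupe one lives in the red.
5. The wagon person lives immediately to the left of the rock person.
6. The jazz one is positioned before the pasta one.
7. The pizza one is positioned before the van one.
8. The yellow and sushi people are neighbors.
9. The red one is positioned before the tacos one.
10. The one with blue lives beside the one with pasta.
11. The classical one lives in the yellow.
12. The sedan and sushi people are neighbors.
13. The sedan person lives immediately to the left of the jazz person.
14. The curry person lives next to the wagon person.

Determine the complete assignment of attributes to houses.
Solution:

House | Food | Music | Vehicle | Color
--------------------------------------
  1   | curry | classical | sedan | yellow
  2   | sushi | jazz | wagon | blue
  3   | pasta | rock | truck | green
  4   | pizza | blues | coupe | red
  5   | tacos | pop | van | purple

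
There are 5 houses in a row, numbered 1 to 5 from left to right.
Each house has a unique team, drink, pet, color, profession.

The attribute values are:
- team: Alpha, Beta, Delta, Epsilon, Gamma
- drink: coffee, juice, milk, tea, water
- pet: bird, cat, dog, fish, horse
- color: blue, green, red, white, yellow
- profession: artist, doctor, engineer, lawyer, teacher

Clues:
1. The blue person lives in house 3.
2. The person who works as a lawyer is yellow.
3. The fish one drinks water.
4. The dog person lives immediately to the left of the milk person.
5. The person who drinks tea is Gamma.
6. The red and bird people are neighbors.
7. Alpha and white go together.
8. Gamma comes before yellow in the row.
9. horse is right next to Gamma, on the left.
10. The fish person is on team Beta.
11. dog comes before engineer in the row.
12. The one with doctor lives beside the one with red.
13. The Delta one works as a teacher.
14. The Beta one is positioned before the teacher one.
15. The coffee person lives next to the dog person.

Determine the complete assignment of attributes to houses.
Solution:

House | Team | Drink | Pet | Color | Profession
-----------------------------------------------
  1   | Alpha | coffee | horse | white | doctor
  2   | Gamma | tea | dog | red | artist
  3   | Epsilon | milk | bird | blue | engineer
  4   | Beta | water | fish | yellow | lawyer
  5   | Delta | juice | cat | green | teacher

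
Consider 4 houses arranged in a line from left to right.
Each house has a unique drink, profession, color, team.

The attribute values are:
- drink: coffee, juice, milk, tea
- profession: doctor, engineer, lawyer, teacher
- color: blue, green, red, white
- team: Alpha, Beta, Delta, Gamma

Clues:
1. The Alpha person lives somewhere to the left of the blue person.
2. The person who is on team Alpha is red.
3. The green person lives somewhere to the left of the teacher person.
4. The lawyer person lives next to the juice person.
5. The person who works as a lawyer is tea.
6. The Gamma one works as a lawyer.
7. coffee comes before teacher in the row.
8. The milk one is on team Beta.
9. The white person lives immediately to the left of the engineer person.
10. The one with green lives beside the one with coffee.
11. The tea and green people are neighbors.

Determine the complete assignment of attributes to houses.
Solution:

House | Drink | Profession | Color | Team
-----------------------------------------
  1   | tea | lawyer | white | Gamma
  2   | juice | engineer | green | Delta
  3   | coffee | doctor | red | Alpha
  4   | milk | teacher | blue | Beta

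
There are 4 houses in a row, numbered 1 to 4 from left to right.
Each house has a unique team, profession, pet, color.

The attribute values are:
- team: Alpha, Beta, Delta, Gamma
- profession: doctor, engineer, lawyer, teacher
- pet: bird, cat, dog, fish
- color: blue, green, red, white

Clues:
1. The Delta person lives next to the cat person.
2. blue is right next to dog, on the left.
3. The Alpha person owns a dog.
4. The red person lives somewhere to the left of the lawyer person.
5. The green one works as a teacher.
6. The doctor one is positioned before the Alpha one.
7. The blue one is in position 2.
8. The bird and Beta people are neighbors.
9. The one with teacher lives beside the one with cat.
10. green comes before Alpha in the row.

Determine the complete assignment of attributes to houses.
Solution:

House | Team | Profession | Pet | Color
---------------------------------------
  1   | Delta | teacher | bird | green
  2   | Beta | doctor | cat | blue
  3   | Alpha | engineer | dog | red
  4   | Gamma | lawyer | fish | white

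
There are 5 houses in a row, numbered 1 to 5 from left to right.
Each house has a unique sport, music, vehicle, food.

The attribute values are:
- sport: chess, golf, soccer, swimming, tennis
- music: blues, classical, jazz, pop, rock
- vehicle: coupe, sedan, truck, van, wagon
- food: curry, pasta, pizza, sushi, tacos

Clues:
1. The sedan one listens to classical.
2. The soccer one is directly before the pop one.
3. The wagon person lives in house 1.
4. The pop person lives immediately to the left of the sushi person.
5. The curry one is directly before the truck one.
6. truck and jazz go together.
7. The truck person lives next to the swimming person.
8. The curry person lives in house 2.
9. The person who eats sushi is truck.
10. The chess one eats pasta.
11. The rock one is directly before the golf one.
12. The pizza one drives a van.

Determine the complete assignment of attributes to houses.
Solution:

House | Sport | Music | Vehicle | Food
--------------------------------------
  1   | soccer | rock | wagon | tacos
  2   | golf | pop | coupe | curry
  3   | tennis | jazz | truck | sushi
  4   | swimming | blues | van | pizza
  5   | chess | classical | sedan | pasta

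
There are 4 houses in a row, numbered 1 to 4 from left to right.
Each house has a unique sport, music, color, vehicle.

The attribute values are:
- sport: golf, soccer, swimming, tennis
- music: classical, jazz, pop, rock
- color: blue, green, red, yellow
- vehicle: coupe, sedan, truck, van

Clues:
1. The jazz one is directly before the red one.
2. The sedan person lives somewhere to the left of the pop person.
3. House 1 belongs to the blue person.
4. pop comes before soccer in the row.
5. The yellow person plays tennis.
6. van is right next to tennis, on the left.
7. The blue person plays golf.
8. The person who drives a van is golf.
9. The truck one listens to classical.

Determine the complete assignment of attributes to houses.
Solution:

House | Sport | Music | Color | Vehicle
---------------------------------------
  1   | golf | rock | blue | van
  2   | tennis | jazz | yellow | sedan
  3   | swimming | pop | red | coupe
  4   | soccer | classical | green | truck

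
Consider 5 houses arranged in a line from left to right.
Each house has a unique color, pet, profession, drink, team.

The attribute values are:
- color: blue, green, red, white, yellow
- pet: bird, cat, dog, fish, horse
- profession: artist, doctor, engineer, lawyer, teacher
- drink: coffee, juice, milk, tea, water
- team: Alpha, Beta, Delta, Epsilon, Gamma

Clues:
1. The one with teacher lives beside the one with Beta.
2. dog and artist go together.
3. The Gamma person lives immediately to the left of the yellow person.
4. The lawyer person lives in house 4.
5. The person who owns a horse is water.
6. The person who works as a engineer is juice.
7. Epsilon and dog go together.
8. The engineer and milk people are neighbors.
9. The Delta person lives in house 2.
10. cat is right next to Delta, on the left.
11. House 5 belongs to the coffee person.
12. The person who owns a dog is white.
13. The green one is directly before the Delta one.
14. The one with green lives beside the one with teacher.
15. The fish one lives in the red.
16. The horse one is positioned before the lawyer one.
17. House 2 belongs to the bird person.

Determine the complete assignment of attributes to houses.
Solution:

House | Color | Pet | Profession | Drink | Team
-----------------------------------------------
  1   | green | cat | engineer | juice | Gamma
  2   | yellow | bird | teacher | milk | Delta
  3   | blue | horse | doctor | water | Beta
  4   | red | fish | lawyer | tea | Alpha
  5   | white | dog | artist | coffee | Epsilon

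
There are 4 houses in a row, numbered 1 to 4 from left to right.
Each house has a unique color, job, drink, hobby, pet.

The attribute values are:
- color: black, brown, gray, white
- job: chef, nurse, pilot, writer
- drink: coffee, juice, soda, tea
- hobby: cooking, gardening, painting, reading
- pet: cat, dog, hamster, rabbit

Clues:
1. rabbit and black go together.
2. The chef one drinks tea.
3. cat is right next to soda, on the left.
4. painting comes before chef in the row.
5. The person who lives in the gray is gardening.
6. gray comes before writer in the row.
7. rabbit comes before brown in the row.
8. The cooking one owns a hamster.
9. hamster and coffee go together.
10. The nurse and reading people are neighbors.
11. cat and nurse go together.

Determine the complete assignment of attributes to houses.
Solution:

House | Color | Job | Drink | Hobby | Pet
-----------------------------------------
  1   | white | nurse | juice | painting | cat
  2   | black | pilot | soda | reading | rabbit
  3   | gray | chef | tea | gardening | dog
  4   | brown | writer | coffee | cooking | hamster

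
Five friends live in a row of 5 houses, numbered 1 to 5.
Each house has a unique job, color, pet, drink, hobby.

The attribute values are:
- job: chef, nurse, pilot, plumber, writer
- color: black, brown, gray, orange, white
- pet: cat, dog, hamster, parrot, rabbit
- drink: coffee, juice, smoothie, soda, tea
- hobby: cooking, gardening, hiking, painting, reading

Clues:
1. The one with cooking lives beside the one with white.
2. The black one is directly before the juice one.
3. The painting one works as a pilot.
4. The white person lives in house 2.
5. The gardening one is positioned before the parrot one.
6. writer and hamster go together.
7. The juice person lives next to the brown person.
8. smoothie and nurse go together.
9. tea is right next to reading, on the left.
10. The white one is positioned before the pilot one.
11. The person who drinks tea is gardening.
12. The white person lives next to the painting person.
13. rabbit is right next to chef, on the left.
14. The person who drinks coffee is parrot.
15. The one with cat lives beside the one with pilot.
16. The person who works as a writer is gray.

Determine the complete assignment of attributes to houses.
Solution:

House | Job | Color | Pet | Drink | Hobby
-----------------------------------------
  1   | nurse | black | rabbit | smoothie | cooking
  2   | chef | white | cat | juice | hiking
  3   | pilot | brown | dog | soda | painting
  4   | writer | gray | hamster | tea | gardening
  5   | plumber | orange | parrot | coffee | reading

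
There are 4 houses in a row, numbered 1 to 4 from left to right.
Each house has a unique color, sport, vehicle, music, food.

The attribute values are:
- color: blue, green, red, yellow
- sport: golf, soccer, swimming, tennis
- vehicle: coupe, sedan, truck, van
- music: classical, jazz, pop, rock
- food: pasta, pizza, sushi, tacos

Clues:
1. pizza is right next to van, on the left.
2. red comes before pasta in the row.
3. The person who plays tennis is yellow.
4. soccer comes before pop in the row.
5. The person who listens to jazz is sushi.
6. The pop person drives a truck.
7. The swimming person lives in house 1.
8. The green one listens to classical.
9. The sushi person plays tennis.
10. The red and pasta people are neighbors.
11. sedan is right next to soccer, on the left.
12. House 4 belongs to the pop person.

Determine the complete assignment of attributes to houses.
Solution:

House | Color | Sport | Vehicle | Music | Food
----------------------------------------------
  1   | red | swimming | sedan | rock | pizza
  2   | green | soccer | van | classical | pasta
  3   | yellow | tennis | coupe | jazz | sushi
  4   | blue | golf | truck | pop | tacos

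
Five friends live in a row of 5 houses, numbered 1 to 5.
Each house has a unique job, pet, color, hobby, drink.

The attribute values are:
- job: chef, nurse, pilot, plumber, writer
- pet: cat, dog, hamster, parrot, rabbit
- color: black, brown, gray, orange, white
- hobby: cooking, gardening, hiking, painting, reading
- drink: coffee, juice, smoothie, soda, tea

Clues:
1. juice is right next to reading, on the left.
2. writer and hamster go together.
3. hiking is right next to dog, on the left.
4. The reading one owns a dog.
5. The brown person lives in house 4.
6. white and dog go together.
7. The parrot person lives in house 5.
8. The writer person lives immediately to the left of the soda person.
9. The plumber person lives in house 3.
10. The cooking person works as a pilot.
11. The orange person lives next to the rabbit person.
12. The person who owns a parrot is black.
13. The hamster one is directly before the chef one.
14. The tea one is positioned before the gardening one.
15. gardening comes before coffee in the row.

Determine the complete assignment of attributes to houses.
Solution:

House | Job | Pet | Color | Hobby | Drink
-----------------------------------------
  1   | writer | hamster | gray | hiking | juice
  2   | chef | dog | white | reading | soda
  3   | plumber | cat | orange | painting | tea
  4   | nurse | rabbit | brown | gardening | smoothie
  5   | pilot | parrot | black | cooking | coffee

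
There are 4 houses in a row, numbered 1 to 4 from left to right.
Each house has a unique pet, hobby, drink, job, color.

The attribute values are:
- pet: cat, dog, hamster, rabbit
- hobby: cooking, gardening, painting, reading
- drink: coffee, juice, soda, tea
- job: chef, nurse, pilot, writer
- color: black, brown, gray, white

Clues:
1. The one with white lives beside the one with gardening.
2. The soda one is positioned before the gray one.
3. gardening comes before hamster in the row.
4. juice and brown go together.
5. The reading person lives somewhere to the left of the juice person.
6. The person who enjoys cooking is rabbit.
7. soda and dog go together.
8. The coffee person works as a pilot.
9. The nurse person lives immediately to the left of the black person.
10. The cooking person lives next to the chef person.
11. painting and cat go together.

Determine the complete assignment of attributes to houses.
Solution:

House | Pet | Hobby | Drink | Job | Color
-----------------------------------------
  1   | rabbit | cooking | tea | nurse | white
  2   | dog | gardening | soda | chef | black
  3   | hamster | reading | coffee | pilot | gray
  4   | cat | painting | juice | writer | brown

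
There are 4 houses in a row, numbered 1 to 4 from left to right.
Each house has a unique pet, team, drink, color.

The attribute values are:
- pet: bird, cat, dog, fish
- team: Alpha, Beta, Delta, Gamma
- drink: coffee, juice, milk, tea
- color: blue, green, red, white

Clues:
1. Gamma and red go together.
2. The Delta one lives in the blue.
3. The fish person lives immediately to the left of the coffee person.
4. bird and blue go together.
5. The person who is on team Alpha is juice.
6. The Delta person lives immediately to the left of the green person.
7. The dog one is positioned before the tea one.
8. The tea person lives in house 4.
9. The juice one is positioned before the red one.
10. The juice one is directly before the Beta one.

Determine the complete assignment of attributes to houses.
Solution:

House | Pet | Team | Drink | Color
----------------------------------
  1   | bird | Delta | milk | blue
  2   | fish | Alpha | juice | green
  3   | dog | Beta | coffee | white
  4   | cat | Gamma | tea | red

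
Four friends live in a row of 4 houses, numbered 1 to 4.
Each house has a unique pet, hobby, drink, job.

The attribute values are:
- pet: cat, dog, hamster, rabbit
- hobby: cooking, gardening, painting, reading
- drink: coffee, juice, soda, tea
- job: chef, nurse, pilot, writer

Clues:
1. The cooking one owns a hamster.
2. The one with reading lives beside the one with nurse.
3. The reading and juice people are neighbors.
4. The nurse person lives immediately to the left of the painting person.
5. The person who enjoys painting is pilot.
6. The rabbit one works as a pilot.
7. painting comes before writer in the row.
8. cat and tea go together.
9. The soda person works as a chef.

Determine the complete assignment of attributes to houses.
Solution:

House | Pet | Hobby | Drink | Job
---------------------------------
  1   | dog | reading | soda | chef
  2   | hamster | cooking | juice | nurse
  3   | rabbit | painting | coffee | pilot
  4   | cat | gardening | tea | writer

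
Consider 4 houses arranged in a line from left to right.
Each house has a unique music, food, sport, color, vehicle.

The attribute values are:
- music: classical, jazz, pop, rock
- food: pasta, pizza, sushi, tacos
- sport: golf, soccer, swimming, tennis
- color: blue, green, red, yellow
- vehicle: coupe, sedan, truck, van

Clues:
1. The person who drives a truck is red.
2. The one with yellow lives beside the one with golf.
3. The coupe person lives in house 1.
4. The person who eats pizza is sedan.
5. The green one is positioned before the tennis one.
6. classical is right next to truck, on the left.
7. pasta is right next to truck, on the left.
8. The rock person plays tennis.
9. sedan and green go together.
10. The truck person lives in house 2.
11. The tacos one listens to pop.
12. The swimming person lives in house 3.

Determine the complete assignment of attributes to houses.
Solution:

House | Music | Food | Sport | Color | Vehicle
----------------------------------------------
  1   | classical | pasta | soccer | yellow | coupe
  2   | pop | tacos | golf | red | truck
  3   | jazz | pizza | swimming | green | sedan
  4   | rock | sushi | tennis | blue | van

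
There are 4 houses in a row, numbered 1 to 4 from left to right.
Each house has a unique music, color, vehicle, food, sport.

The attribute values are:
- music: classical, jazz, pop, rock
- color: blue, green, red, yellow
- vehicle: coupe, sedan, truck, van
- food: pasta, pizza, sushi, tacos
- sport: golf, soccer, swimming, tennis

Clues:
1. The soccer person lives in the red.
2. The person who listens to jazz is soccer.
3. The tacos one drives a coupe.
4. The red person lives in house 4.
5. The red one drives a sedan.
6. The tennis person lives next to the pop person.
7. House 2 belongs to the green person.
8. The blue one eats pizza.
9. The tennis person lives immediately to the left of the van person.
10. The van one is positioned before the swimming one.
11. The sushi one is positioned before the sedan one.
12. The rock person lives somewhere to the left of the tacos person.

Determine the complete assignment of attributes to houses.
Solution:

House | Music | Color | Vehicle | Food | Sport
----------------------------------------------
  1   | rock | blue | truck | pizza | tennis
  2   | pop | green | van | sushi | golf
  3   | classical | yellow | coupe | tacos | swimming
  4   | jazz | red | sedan | pasta | soccer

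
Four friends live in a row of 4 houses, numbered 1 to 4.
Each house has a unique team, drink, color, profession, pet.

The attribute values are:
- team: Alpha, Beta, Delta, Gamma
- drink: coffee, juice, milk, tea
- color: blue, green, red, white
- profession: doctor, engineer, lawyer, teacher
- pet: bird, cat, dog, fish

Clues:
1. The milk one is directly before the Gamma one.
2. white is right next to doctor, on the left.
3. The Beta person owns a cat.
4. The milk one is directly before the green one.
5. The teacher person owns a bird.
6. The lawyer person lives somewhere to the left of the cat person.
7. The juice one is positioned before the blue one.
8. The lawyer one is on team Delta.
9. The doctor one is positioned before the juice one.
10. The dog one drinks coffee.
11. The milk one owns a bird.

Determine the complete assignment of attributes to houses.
Solution:

House | Team | Drink | Color | Profession | Pet
-----------------------------------------------
  1   | Alpha | milk | white | teacher | bird
  2   | Gamma | coffee | green | doctor | dog
  3   | Delta | juice | red | lawyer | fish
  4   | Beta | tea | blue | engineer | cat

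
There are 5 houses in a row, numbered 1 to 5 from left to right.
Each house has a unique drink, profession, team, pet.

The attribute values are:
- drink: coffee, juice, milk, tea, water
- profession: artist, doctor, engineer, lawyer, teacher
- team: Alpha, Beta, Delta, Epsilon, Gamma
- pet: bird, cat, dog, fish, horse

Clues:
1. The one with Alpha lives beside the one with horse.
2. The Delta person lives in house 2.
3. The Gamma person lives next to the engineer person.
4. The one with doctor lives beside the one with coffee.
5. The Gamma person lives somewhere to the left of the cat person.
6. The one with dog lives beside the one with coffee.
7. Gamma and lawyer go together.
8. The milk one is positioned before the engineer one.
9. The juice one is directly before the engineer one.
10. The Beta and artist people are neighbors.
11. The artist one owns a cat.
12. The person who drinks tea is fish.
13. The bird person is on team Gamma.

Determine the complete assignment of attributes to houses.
Solution:

House | Drink | Profession | Team | Pet
---------------------------------------
  1   | milk | doctor | Alpha | dog
  2   | coffee | teacher | Delta | horse
  3   | juice | lawyer | Gamma | bird
  4   | tea | engineer | Beta | fish
  5   | water | artist | Epsilon | cat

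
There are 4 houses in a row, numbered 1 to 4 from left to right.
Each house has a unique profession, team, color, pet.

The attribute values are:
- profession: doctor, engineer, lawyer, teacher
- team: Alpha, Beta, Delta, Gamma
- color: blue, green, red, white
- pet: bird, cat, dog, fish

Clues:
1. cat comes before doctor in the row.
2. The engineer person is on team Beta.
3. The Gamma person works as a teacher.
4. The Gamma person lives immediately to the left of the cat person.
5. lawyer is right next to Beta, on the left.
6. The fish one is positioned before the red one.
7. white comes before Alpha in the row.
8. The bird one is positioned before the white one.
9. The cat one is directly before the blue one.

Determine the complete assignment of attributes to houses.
Solution:

House | Profession | Team | Color | Pet
---------------------------------------
  1   | teacher | Gamma | green | bird
  2   | lawyer | Delta | white | cat
  3   | engineer | Beta | blue | fish
  4   | doctor | Alpha | red | dog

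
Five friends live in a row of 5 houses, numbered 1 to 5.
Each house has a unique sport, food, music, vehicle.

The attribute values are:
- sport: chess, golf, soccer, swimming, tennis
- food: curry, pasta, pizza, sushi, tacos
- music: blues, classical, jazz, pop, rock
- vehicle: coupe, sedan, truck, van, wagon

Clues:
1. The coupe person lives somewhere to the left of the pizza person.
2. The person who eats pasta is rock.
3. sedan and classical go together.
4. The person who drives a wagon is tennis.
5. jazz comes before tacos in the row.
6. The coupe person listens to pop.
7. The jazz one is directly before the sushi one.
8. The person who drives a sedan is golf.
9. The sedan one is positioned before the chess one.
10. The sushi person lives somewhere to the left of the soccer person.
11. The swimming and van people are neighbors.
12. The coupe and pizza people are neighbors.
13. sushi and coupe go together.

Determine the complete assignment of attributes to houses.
Solution:

House | Sport | Food | Music | Vehicle
--------------------------------------
  1   | tennis | curry | jazz | wagon
  2   | swimming | sushi | pop | coupe
  3   | soccer | pizza | blues | van
  4   | golf | tacos | classical | sedan
  5   | chess | pasta | rock | truck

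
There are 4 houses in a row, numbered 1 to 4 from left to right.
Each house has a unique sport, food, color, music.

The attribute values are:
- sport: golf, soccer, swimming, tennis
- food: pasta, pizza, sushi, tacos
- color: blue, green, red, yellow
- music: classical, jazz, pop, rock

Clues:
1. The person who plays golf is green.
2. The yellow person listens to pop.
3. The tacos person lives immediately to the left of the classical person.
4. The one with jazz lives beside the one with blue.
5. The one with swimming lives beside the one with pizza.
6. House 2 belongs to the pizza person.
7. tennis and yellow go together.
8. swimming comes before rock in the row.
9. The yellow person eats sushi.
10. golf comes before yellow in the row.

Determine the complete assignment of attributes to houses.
Solution:

House | Sport | Food | Color | Music
------------------------------------
  1   | swimming | tacos | red | jazz
  2   | soccer | pizza | blue | classical
  3   | golf | pasta | green | rock
  4   | tennis | sushi | yellow | pop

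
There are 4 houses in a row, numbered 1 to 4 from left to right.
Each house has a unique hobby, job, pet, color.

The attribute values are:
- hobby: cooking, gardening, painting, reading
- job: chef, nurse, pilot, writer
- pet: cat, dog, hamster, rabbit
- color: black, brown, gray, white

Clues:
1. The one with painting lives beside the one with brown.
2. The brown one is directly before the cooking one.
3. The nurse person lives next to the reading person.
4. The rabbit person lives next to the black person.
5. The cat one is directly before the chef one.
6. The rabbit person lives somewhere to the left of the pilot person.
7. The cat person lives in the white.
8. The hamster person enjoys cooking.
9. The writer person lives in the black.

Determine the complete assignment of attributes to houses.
Solution:

House | Hobby | Job | Pet | Color
---------------------------------
  1   | painting | nurse | cat | white
  2   | reading | chef | rabbit | brown
  3   | cooking | writer | hamster | black
  4   | gardening | pilot | dog | gray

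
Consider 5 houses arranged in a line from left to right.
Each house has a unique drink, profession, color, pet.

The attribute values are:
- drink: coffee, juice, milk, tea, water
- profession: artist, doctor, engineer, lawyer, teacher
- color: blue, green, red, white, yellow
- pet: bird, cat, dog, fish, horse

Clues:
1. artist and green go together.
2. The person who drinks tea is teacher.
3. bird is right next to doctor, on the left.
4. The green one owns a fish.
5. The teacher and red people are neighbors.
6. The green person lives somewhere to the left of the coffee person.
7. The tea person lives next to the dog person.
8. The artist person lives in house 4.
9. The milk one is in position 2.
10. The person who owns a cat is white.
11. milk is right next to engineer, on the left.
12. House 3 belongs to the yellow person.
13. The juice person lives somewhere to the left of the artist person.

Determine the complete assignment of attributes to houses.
Solution:

House | Drink | Profession | Color | Pet
----------------------------------------
  1   | tea | teacher | blue | bird
  2   | milk | doctor | red | dog
  3   | juice | engineer | yellow | horse
  4   | water | artist | green | fish
  5   | coffee | lawyer | white | cat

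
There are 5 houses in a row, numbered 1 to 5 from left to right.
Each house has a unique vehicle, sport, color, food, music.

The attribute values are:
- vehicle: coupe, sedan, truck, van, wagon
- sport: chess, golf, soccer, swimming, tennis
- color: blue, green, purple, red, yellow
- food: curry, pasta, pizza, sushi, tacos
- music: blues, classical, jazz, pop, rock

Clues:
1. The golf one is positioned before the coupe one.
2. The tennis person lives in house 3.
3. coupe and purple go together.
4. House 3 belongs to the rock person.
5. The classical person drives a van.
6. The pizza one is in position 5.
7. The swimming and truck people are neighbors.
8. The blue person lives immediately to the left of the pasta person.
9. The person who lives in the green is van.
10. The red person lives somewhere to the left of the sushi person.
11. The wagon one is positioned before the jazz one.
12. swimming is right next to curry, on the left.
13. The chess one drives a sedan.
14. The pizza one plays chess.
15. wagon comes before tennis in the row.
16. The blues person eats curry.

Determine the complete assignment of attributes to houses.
Solution:

House | Vehicle | Sport | Color | Food | Music
----------------------------------------------
  1   | wagon | swimming | red | tacos | pop
  2   | truck | golf | blue | curry | blues
  3   | coupe | tennis | purple | pasta | rock
  4   | van | soccer | green | sushi | classical
  5   | sedan | chess | yellow | pizza | jazz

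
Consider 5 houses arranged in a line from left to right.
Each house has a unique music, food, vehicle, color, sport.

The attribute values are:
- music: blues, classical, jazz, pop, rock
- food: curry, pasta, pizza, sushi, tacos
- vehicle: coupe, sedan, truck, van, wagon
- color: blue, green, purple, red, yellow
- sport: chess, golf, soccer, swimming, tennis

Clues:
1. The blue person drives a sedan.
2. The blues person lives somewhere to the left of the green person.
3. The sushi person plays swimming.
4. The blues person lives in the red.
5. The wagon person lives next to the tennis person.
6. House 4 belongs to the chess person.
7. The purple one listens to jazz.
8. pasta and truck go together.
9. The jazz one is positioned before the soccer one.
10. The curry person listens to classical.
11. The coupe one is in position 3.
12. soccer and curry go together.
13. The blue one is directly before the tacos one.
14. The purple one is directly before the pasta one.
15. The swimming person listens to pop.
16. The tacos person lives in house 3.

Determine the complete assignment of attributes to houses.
Solution:

House | Music | Food | Vehicle | Color | Sport
----------------------------------------------
  1   | pop | sushi | wagon | yellow | swimming
  2   | rock | pizza | sedan | blue | tennis
  3   | jazz | tacos | coupe | purple | golf
  4   | blues | pasta | truck | red | chess
  5   | classical | curry | van | green | soccer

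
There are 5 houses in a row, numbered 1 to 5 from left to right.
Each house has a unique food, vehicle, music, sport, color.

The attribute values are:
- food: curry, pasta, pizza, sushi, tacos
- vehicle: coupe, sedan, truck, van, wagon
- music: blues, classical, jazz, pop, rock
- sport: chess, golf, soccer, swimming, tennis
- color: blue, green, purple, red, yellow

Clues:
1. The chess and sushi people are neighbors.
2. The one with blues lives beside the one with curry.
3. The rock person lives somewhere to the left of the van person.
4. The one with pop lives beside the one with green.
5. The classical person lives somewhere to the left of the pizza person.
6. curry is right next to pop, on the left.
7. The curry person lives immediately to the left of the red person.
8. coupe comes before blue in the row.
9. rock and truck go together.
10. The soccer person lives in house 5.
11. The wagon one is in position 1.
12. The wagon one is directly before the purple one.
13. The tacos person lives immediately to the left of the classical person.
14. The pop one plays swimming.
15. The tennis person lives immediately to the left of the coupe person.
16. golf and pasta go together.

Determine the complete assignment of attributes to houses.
Solution:

House | Food | Vehicle | Music | Sport | Color
----------------------------------------------
  1   | tacos | wagon | blues | tennis | yellow
  2   | curry | coupe | classical | chess | purple
  3   | sushi | sedan | pop | swimming | red
  4   | pasta | truck | rock | golf | green
  5   | pizza | van | jazz | soccer | blue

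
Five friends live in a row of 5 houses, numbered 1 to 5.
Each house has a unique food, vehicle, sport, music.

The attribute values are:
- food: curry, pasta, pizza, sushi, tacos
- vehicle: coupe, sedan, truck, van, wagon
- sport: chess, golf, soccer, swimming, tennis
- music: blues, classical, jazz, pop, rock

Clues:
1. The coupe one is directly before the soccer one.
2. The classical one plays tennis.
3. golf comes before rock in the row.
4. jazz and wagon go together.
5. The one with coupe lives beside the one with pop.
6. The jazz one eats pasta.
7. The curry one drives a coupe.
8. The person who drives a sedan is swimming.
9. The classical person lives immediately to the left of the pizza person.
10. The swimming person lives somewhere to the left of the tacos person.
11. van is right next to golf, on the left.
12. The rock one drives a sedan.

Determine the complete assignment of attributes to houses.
Solution:

House | Food | Vehicle | Sport | Music
--------------------------------------
  1   | curry | coupe | tennis | classical
  2   | pizza | van | soccer | pop
  3   | pasta | wagon | golf | jazz
  4   | sushi | sedan | swimming | rock
  5   | tacos | truck | chess | blues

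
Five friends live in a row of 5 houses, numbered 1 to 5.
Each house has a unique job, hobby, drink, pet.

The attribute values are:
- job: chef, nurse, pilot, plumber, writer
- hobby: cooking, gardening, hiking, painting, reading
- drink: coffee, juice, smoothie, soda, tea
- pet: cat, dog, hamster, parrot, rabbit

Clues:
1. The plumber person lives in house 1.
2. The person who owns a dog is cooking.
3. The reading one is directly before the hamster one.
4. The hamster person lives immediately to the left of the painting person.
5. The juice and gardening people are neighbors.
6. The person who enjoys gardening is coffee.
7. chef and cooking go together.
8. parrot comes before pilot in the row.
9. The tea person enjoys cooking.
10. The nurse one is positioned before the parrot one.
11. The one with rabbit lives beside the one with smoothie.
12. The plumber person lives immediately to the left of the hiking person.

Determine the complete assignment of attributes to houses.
Solution:

House | Job | Hobby | Drink | Pet
---------------------------------
  1   | plumber | reading | soda | rabbit
  2   | nurse | hiking | smoothie | hamster
  3   | writer | painting | juice | parrot
  4   | pilot | gardening | coffee | cat
  5   | chef | cooking | tea | dog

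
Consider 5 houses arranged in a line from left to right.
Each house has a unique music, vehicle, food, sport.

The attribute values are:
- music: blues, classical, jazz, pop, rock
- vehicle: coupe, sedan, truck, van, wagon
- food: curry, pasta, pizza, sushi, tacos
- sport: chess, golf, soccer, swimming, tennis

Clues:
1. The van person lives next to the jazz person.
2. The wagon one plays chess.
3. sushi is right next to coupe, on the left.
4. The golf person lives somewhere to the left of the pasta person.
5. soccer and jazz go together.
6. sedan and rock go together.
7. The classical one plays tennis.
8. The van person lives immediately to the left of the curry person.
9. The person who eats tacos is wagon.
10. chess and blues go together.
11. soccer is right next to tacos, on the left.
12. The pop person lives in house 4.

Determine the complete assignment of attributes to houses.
Solution:

House | Music | Vehicle | Food | Sport
--------------------------------------
  1   | classical | van | sushi | tennis
  2   | jazz | coupe | curry | soccer
  3   | blues | wagon | tacos | chess
  4   | pop | truck | pizza | golf
  5   | rock | sedan | pasta | swimming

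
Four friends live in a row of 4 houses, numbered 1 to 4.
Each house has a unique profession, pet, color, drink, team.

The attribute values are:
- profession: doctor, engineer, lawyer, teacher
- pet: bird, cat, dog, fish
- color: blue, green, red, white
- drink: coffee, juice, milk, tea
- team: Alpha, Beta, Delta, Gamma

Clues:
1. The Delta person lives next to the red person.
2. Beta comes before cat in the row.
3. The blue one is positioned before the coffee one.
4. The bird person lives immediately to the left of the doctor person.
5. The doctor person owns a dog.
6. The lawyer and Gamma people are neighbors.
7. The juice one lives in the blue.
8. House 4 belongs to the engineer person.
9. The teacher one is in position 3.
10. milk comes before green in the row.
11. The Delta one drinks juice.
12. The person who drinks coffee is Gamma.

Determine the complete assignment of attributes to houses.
Solution:

House | Profession | Pet | Color | Drink | Team
-----------------------------------------------
  1   | lawyer | bird | blue | juice | Delta
  2   | doctor | dog | red | coffee | Gamma
  3   | teacher | fish | white | milk | Beta
  4   | engineer | cat | green | tea | Alpha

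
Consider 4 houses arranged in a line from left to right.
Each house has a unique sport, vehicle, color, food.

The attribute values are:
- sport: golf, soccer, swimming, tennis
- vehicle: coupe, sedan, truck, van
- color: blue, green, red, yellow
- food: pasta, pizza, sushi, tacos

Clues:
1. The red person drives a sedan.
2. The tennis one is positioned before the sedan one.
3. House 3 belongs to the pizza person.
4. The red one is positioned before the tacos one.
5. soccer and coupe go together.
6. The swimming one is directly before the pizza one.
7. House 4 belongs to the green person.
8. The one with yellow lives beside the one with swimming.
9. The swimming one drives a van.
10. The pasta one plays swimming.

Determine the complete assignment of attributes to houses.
Solution:

House | Sport | Vehicle | Color | Food
--------------------------------------
  1   | tennis | truck | yellow | sushi
  2   | swimming | van | blue | pasta
  3   | golf | sedan | red | pizza
  4   | soccer | coupe | green | tacos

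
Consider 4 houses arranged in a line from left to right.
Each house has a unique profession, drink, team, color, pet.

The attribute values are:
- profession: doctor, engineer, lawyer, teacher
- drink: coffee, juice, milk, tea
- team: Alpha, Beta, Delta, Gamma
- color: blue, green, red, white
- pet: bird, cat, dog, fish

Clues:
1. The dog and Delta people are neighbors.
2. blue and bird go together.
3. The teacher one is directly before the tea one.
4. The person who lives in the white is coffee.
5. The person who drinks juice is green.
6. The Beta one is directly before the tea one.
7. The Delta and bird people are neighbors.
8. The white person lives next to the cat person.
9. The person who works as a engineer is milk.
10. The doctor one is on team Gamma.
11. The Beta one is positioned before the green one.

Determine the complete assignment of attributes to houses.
Solution:

House | Profession | Drink | Team | Color | Pet
-----------------------------------------------
  1   | teacher | coffee | Beta | white | dog
  2   | lawyer | tea | Delta | red | cat
  3   | engineer | milk | Alpha | blue | bird
  4   | doctor | juice | Gamma | green | fish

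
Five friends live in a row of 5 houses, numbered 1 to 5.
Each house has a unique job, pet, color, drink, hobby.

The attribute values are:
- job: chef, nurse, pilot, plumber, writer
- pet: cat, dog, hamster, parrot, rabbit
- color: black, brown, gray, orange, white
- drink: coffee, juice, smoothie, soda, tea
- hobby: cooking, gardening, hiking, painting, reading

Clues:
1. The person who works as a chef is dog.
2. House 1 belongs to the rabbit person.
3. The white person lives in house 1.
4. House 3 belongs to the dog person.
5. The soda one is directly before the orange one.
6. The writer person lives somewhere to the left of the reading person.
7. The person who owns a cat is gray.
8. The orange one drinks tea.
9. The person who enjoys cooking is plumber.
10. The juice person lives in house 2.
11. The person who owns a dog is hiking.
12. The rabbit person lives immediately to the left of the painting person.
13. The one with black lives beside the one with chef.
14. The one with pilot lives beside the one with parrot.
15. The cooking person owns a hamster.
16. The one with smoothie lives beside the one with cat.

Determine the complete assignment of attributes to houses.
Solution:

House | Job | Pet | Color | Drink | Hobby
-----------------------------------------
  1   | pilot | rabbit | white | coffee | gardening
  2   | writer | parrot | black | juice | painting
  3   | chef | dog | brown | smoothie | hiking
  4   | nurse | cat | gray | soda | reading
  5   | plumber | hamster | orange | tea | cooking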